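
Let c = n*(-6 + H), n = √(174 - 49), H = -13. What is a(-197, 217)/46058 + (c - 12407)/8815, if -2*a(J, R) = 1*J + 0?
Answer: -1141146657/812002540 - 19*√5/1763 ≈ -1.4294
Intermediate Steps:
n = 5*√5 (n = √125 = 5*√5 ≈ 11.180)
c = -95*√5 (c = (5*√5)*(-6 - 13) = (5*√5)*(-19) = -95*√5 ≈ -212.43)
a(J, R) = -J/2 (a(J, R) = -(1*J + 0)/2 = -(J + 0)/2 = -J/2)
a(-197, 217)/46058 + (c - 12407)/8815 = -½*(-197)/46058 + (-95*√5 - 12407)/8815 = (197/2)*(1/46058) + (-12407 - 95*√5)*(1/8815) = 197/92116 + (-12407/8815 - 19*√5/1763) = -1141146657/812002540 - 19*√5/1763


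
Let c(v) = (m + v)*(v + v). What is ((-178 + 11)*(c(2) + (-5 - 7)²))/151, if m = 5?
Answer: -28724/151 ≈ -190.23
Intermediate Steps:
c(v) = 2*v*(5 + v) (c(v) = (5 + v)*(v + v) = (5 + v)*(2*v) = 2*v*(5 + v))
((-178 + 11)*(c(2) + (-5 - 7)²))/151 = ((-178 + 11)*(2*2*(5 + 2) + (-5 - 7)²))/151 = -167*(2*2*7 + (-12)²)*(1/151) = -167*(28 + 144)*(1/151) = -167*172*(1/151) = -28724*1/151 = -28724/151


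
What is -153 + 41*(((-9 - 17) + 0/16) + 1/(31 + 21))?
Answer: -63347/52 ≈ -1218.2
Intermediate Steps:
-153 + 41*(((-9 - 17) + 0/16) + 1/(31 + 21)) = -153 + 41*((-26 + 0*(1/16)) + 1/52) = -153 + 41*((-26 + 0) + 1/52) = -153 + 41*(-26 + 1/52) = -153 + 41*(-1351/52) = -153 - 55391/52 = -63347/52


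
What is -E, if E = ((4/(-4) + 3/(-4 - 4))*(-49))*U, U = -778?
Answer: 209671/4 ≈ 52418.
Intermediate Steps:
E = -209671/4 (E = ((4/(-4) + 3/(-4 - 4))*(-49))*(-778) = ((4*(-¼) + 3/(-8))*(-49))*(-778) = ((-1 + 3*(-⅛))*(-49))*(-778) = ((-1 - 3/8)*(-49))*(-778) = -11/8*(-49)*(-778) = (539/8)*(-778) = -209671/4 ≈ -52418.)
-E = -1*(-209671/4) = 209671/4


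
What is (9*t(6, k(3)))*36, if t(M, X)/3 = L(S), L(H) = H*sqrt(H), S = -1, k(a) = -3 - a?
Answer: -972*I ≈ -972.0*I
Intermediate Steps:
L(H) = H**(3/2)
t(M, X) = -3*I (t(M, X) = 3*(-1)**(3/2) = 3*(-I) = -3*I)
(9*t(6, k(3)))*36 = (9*(-3*I))*36 = -27*I*36 = -972*I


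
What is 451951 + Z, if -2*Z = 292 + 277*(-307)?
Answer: 988649/2 ≈ 4.9432e+5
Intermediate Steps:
Z = 84747/2 (Z = -(292 + 277*(-307))/2 = -(292 - 85039)/2 = -½*(-84747) = 84747/2 ≈ 42374.)
451951 + Z = 451951 + 84747/2 = 988649/2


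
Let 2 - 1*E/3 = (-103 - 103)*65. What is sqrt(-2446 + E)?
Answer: 7*sqrt(770) ≈ 194.24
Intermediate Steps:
E = 40176 (E = 6 - 3*(-103 - 103)*65 = 6 - (-618)*65 = 6 - 3*(-13390) = 6 + 40170 = 40176)
sqrt(-2446 + E) = sqrt(-2446 + 40176) = sqrt(37730) = 7*sqrt(770)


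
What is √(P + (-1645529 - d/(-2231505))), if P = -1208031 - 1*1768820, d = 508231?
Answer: I*√2557518848773360205/743835 ≈ 2150.0*I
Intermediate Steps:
P = -2976851 (P = -1208031 - 1768820 = -2976851)
√(P + (-1645529 - d/(-2231505))) = √(-2976851 + (-1645529 - 508231/(-2231505))) = √(-2976851 + (-1645529 - 508231*(-1)/2231505)) = √(-2976851 + (-1645529 - 1*(-508231/2231505))) = √(-2976851 + (-1645529 + 508231/2231505)) = √(-2976851 - 3672005682914/2231505) = √(-10314863573669/2231505) = I*√2557518848773360205/743835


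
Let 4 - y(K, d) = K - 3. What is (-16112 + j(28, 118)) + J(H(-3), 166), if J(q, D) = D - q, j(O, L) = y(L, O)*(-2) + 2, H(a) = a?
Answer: -15719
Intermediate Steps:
y(K, d) = 7 - K (y(K, d) = 4 - (K - 3) = 4 - (-3 + K) = 4 + (3 - K) = 7 - K)
j(O, L) = -12 + 2*L (j(O, L) = (7 - L)*(-2) + 2 = (-14 + 2*L) + 2 = -12 + 2*L)
(-16112 + j(28, 118)) + J(H(-3), 166) = (-16112 + (-12 + 2*118)) + (166 - 1*(-3)) = (-16112 + (-12 + 236)) + (166 + 3) = (-16112 + 224) + 169 = -15888 + 169 = -15719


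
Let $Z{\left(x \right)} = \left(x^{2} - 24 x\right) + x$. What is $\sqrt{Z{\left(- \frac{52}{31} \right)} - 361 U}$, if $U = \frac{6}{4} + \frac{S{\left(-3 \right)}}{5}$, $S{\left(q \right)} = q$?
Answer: $\frac{3 i \sqrt{3027210}}{310} \approx 16.838 i$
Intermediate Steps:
$U = \frac{9}{10}$ ($U = \frac{6}{4} - \frac{3}{5} = 6 \cdot \frac{1}{4} - \frac{3}{5} = \frac{3}{2} - \frac{3}{5} = \frac{9}{10} \approx 0.9$)
$Z{\left(x \right)} = x^{2} - 23 x$
$\sqrt{Z{\left(- \frac{52}{31} \right)} - 361 U} = \sqrt{- \frac{52}{31} \left(-23 - \frac{52}{31}\right) - \frac{3249}{10}} = \sqrt{\left(-52\right) \frac{1}{31} \left(-23 - \frac{52}{31}\right) - \frac{3249}{10}} = \sqrt{- \frac{52 \left(-23 - \frac{52}{31}\right)}{31} - \frac{3249}{10}} = \sqrt{\left(- \frac{52}{31}\right) \left(- \frac{765}{31}\right) - \frac{3249}{10}} = \sqrt{\frac{39780}{961} - \frac{3249}{10}} = \sqrt{- \frac{2724489}{9610}} = \frac{3 i \sqrt{3027210}}{310}$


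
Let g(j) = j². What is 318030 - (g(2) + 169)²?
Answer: 288101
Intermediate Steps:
318030 - (g(2) + 169)² = 318030 - (2² + 169)² = 318030 - (4 + 169)² = 318030 - 1*173² = 318030 - 1*29929 = 318030 - 29929 = 288101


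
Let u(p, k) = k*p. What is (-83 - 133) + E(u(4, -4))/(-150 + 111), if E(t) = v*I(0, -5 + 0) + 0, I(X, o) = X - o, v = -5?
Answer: -8399/39 ≈ -215.36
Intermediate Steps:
E(t) = -25 (E(t) = -5*(0 - (-5 + 0)) + 0 = -5*(0 - 1*(-5)) + 0 = -5*(0 + 5) + 0 = -5*5 + 0 = -25 + 0 = -25)
(-83 - 133) + E(u(4, -4))/(-150 + 111) = (-83 - 133) - 25/(-150 + 111) = -216 - 25/(-39) = -216 - 25*(-1/39) = -216 + 25/39 = -8399/39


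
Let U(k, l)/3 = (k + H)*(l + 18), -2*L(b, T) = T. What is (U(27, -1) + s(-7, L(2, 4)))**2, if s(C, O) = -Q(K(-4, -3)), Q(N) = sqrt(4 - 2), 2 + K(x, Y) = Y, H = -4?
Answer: (1173 - sqrt(2))**2 ≈ 1.3726e+6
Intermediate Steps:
L(b, T) = -T/2
K(x, Y) = -2 + Y
Q(N) = sqrt(2)
U(k, l) = 3*(-4 + k)*(18 + l) (U(k, l) = 3*((k - 4)*(l + 18)) = 3*((-4 + k)*(18 + l)) = 3*(-4 + k)*(18 + l))
s(C, O) = -sqrt(2)
(U(27, -1) + s(-7, L(2, 4)))**2 = ((-216 - 12*(-1) + 54*27 + 3*27*(-1)) - sqrt(2))**2 = ((-216 + 12 + 1458 - 81) - sqrt(2))**2 = (1173 - sqrt(2))**2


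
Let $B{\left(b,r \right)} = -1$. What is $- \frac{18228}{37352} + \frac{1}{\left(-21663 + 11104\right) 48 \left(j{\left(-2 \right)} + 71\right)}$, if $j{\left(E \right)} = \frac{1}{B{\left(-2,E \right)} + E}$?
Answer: $- \frac{11658150331}{23889357376} \approx -0.48801$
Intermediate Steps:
$j{\left(E \right)} = \frac{1}{-1 + E}$
$- \frac{18228}{37352} + \frac{1}{\left(-21663 + 11104\right) 48 \left(j{\left(-2 \right)} + 71\right)} = - \frac{18228}{37352} + \frac{1}{\left(-21663 + 11104\right) 48 \left(\frac{1}{-1 - 2} + 71\right)} = \left(-18228\right) \frac{1}{37352} + \frac{1}{\left(-10559\right) 48 \left(\frac{1}{-3} + 71\right)} = - \frac{651}{1334} - \frac{1}{10559 \cdot 48 \left(- \frac{1}{3} + 71\right)} = - \frac{651}{1334} - \frac{1}{10559 \cdot 48 \cdot \frac{212}{3}} = - \frac{651}{1334} - \frac{1}{10559 \cdot 3392} = - \frac{651}{1334} - \frac{1}{35816128} = - \frac{11658150331}{23889357376}$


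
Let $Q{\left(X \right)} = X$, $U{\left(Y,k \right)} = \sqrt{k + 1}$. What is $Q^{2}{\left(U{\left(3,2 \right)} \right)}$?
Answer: $3$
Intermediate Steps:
$U{\left(Y,k \right)} = \sqrt{1 + k}$
$Q^{2}{\left(U{\left(3,2 \right)} \right)} = \left(\sqrt{1 + 2}\right)^{2} = \left(\sqrt{3}\right)^{2} = 3$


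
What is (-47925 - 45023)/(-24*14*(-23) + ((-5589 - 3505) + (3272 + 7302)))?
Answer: -23237/2302 ≈ -10.094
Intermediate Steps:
(-47925 - 45023)/(-24*14*(-23) + ((-5589 - 3505) + (3272 + 7302))) = -92948/(-336*(-23) + (-9094 + 10574)) = -92948/(7728 + 1480) = -92948/9208 = -92948*1/9208 = -23237/2302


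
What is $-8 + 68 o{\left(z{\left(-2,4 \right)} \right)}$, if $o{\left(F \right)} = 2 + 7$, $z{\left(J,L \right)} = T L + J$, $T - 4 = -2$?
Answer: $604$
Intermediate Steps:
$T = 2$ ($T = 4 - 2 = 2$)
$z{\left(J,L \right)} = J + 2 L$ ($z{\left(J,L \right)} = 2 L + J = J + 2 L$)
$o{\left(F \right)} = 9$
$-8 + 68 o{\left(z{\left(-2,4 \right)} \right)} = -8 + 68 \cdot 9 = -8 + 612 = 604$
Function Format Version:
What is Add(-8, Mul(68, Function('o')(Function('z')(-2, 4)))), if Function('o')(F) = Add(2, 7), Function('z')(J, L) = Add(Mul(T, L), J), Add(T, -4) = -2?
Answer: 604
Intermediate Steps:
T = 2 (T = Add(4, -2) = 2)
Function('z')(J, L) = Add(J, Mul(2, L)) (Function('z')(J, L) = Add(Mul(2, L), J) = Add(J, Mul(2, L)))
Function('o')(F) = 9
Add(-8, Mul(68, Function('o')(Function('z')(-2, 4)))) = Add(-8, Mul(68, 9)) = Add(-8, 612) = 604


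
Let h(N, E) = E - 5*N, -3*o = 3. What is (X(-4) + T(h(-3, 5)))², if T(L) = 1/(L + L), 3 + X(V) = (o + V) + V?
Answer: 229441/1600 ≈ 143.40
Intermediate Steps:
o = -1 (o = -⅓*3 = -1)
X(V) = -4 + 2*V (X(V) = -3 + ((-1 + V) + V) = -3 + (-1 + 2*V) = -4 + 2*V)
T(L) = 1/(2*L)
(X(-4) + T(h(-3, 5)))² = ((-4 + 2*(-4)) + 1/(2*(5 - 5*(-3))))² = ((-4 - 8) + 1/(2*(5 + 15)))² = (-12 + (½)/20)² = (-12 + (½)*(1/20))² = (-12 + 1/40)² = (-479/40)² = 229441/1600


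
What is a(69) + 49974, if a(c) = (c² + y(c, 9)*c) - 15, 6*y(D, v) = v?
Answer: 109647/2 ≈ 54824.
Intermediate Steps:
y(D, v) = v/6
a(c) = -15 + c² + 3*c/2 (a(c) = (c² + ((⅙)*9)*c) - 15 = (c² + 3*c/2) - 15 = -15 + c² + 3*c/2)
a(69) + 49974 = (-15 + 69² + (3/2)*69) + 49974 = (-15 + 4761 + 207/2) + 49974 = 9699/2 + 49974 = 109647/2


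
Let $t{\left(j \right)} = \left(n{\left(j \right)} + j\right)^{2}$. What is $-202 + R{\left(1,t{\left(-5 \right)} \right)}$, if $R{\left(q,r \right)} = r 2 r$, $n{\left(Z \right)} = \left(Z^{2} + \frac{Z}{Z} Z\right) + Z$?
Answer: $19798$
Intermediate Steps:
$n{\left(Z \right)} = Z^{2} + 2 Z$ ($n{\left(Z \right)} = \left(Z^{2} + 1 Z\right) + Z = \left(Z^{2} + Z\right) + Z = \left(Z + Z^{2}\right) + Z = Z^{2} + 2 Z$)
$t{\left(j \right)} = \left(j + j \left(2 + j\right)\right)^{2}$ ($t{\left(j \right)} = \left(j \left(2 + j\right) + j\right)^{2} = \left(j + j \left(2 + j\right)\right)^{2}$)
$R{\left(q,r \right)} = 2 r^{2}$ ($R{\left(q,r \right)} = 2 r r = 2 r^{2}$)
$-202 + R{\left(1,t{\left(-5 \right)} \right)} = -202 + 2 \left(\left(-5\right)^{2} \left(3 - 5\right)^{2}\right)^{2} = -202 + 2 \left(25 \left(-2\right)^{2}\right)^{2} = -202 + 2 \left(25 \cdot 4\right)^{2} = -202 + 2 \cdot 100^{2} = -202 + 2 \cdot 10000 = -202 + 20000 = 19798$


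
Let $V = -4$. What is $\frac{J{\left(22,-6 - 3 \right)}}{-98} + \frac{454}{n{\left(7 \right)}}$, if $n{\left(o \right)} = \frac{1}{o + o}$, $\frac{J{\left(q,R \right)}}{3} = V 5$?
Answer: $\frac{311474}{49} \approx 6356.6$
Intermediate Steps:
$J{\left(q,R \right)} = -60$ ($J{\left(q,R \right)} = 3 \left(\left(-4\right) 5\right) = 3 \left(-20\right) = -60$)
$n{\left(o \right)} = \frac{1}{2 o}$
$\frac{J{\left(22,-6 - 3 \right)}}{-98} + \frac{454}{n{\left(7 \right)}} = - \frac{60}{-98} + \frac{454}{\frac{1}{2} \cdot \frac{1}{7}} = \left(-60\right) \left(- \frac{1}{98}\right) + \frac{454}{\frac{1}{2} \cdot \frac{1}{7}} = \frac{30}{49} + 454 \frac{1}{\frac{1}{14}} = \frac{30}{49} + 454 \cdot 14 = \frac{30}{49} + 6356 = \frac{311474}{49}$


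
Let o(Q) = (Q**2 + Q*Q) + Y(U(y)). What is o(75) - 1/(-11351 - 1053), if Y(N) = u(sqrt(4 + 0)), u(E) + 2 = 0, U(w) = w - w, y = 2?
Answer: 139520193/12404 ≈ 11248.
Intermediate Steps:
U(w) = 0
u(E) = -2 (u(E) = -2 + 0 = -2)
Y(N) = -2
o(Q) = -2 + 2*Q**2 (o(Q) = (Q**2 + Q*Q) - 2 = (Q**2 + Q**2) - 2 = 2*Q**2 - 2 = -2 + 2*Q**2)
o(75) - 1/(-11351 - 1053) = (-2 + 2*75**2) - 1/(-11351 - 1053) = (-2 + 2*5625) - 1/(-12404) = (-2 + 11250) - 1*(-1/12404) = 11248 + 1/12404 = 139520193/12404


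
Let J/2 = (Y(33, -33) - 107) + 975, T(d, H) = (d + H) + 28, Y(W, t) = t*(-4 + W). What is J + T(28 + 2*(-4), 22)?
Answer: -108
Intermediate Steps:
T(d, H) = 28 + H + d (T(d, H) = (H + d) + 28 = 28 + H + d)
J = -178 (J = 2*((-33*(-4 + 33) - 107) + 975) = 2*((-33*29 - 107) + 975) = 2*((-957 - 107) + 975) = 2*(-1064 + 975) = 2*(-89) = -178)
J + T(28 + 2*(-4), 22) = -178 + (28 + 22 + (28 + 2*(-4))) = -178 + (28 + 22 + (28 - 8)) = -178 + (28 + 22 + 20) = -178 + 70 = -108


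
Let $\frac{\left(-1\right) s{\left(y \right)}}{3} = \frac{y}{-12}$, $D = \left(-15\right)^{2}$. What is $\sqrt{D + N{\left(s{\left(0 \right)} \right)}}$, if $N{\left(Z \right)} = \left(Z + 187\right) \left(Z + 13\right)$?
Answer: $4 \sqrt{166} \approx 51.536$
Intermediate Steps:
$D = 225$
$s{\left(y \right)} = \frac{y}{4}$ ($s{\left(y \right)} = - 3 \frac{y}{-12} = - 3 y \left(- \frac{1}{12}\right) = - 3 \left(- \frac{y}{12}\right) = \frac{y}{4}$)
$N{\left(Z \right)} = \left(13 + Z\right) \left(187 + Z\right)$ ($N{\left(Z \right)} = \left(187 + Z\right) \left(13 + Z\right) = \left(13 + Z\right) \left(187 + Z\right)$)
$\sqrt{D + N{\left(s{\left(0 \right)} \right)}} = \sqrt{225 + \left(2431 + \left(\frac{1}{4} \cdot 0\right)^{2} + 200 \cdot \frac{1}{4} \cdot 0\right)} = \sqrt{225 + \left(2431 + 0^{2} + 200 \cdot 0\right)} = \sqrt{225 + \left(2431 + 0 + 0\right)} = \sqrt{225 + 2431} = \sqrt{2656} = 4 \sqrt{166}$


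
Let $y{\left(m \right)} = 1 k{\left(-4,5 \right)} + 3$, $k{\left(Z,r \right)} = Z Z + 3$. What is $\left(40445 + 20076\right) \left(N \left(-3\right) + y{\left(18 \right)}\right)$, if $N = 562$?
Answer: $-100706944$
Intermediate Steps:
$k{\left(Z,r \right)} = 3 + Z^{2}$ ($k{\left(Z,r \right)} = Z^{2} + 3 = 3 + Z^{2}$)
$y{\left(m \right)} = 22$ ($y{\left(m \right)} = 1 \left(3 + \left(-4\right)^{2}\right) + 3 = 1 \left(3 + 16\right) + 3 = 1 \cdot 19 + 3 = 19 + 3 = 22$)
$\left(40445 + 20076\right) \left(N \left(-3\right) + y{\left(18 \right)}\right) = \left(40445 + 20076\right) \left(562 \left(-3\right) + 22\right) = 60521 \left(-1686 + 22\right) = 60521 \left(-1664\right) = -100706944$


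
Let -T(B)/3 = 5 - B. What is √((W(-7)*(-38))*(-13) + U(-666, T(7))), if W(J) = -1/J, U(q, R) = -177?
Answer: I*√5215/7 ≈ 10.316*I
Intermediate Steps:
T(B) = -15 + 3*B (T(B) = -3*(5 - B) = -15 + 3*B)
√((W(-7)*(-38))*(-13) + U(-666, T(7))) = √((-1/(-7)*(-38))*(-13) - 177) = √((-1*(-⅐)*(-38))*(-13) - 177) = √(((⅐)*(-38))*(-13) - 177) = √(-38/7*(-13) - 177) = √(494/7 - 177) = √(-745/7) = I*√5215/7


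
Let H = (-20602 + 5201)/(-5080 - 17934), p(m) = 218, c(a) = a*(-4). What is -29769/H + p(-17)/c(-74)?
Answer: -101393678659/2279348 ≈ -44484.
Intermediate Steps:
c(a) = -4*a
H = 15401/23014 (H = -15401/(-23014) = -15401*(-1/23014) = 15401/23014 ≈ 0.66920)
-29769/H + p(-17)/c(-74) = -29769/15401/23014 + 218/((-4*(-74))) = -29769*23014/15401 + 218/296 = -685103766/15401 + 218*(1/296) = -685103766/15401 + 109/148 = -101393678659/2279348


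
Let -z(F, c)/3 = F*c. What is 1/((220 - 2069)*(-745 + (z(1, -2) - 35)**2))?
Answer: -1/177504 ≈ -5.6337e-6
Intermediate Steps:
z(F, c) = -3*F*c
1/((220 - 2069)*(-745 + (z(1, -2) - 35)**2)) = 1/((220 - 2069)*(-745 + (-3*1*(-2) - 35)**2)) = 1/(-1849*(-745 + (6 - 35)**2)) = 1/(-1849*(-745 + (-29)**2)) = 1/(-1849*(-745 + 841)) = 1/(-1849*96) = 1/(-177504) = -1/177504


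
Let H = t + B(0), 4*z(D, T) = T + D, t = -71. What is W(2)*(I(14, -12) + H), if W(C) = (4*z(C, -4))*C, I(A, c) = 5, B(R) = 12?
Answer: 216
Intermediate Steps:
z(D, T) = D/4 + T/4 (z(D, T) = (T + D)/4 = (D + T)/4 = D/4 + T/4)
W(C) = C*(-4 + C) (W(C) = (4*(C/4 + (¼)*(-4)))*C = (4*(C/4 - 1))*C = (4*(-1 + C/4))*C = (-4 + C)*C = C*(-4 + C))
H = -59 (H = -71 + 12 = -59)
W(2)*(I(14, -12) + H) = (2*(-4 + 2))*(5 - 59) = (2*(-2))*(-54) = -4*(-54) = 216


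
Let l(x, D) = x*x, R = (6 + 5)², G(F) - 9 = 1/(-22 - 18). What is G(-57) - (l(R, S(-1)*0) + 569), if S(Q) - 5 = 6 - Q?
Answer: -608041/40 ≈ -15201.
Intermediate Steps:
S(Q) = 11 - Q (S(Q) = 5 + (6 - Q) = 11 - Q)
G(F) = 359/40 (G(F) = 9 + 1/(-22 - 18) = 9 + 1/(-40) = 9 - 1/40 = 359/40)
R = 121 (R = 11² = 121)
l(x, D) = x²
G(-57) - (l(R, S(-1)*0) + 569) = 359/40 - (121² + 569) = 359/40 - (14641 + 569) = 359/40 - 1*15210 = 359/40 - 15210 = -608041/40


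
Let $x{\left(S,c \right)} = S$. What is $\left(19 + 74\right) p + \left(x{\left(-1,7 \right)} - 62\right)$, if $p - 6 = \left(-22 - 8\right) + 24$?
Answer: $-63$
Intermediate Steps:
$p = 0$ ($p = 6 + \left(\left(-22 - 8\right) + 24\right) = 6 + \left(-30 + 24\right) = 6 - 6 = 0$)
$\left(19 + 74\right) p + \left(x{\left(-1,7 \right)} - 62\right) = \left(19 + 74\right) 0 - 63 = 93 \cdot 0 - 63 = 0 - 63 = -63$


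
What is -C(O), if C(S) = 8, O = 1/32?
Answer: -8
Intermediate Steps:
O = 1/32 ≈ 0.031250
-C(O) = -1*8 = -8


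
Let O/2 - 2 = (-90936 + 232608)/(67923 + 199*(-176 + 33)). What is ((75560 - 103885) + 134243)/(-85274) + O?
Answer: 170629649/17170529 ≈ 9.9373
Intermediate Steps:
O = 220604/19733 (O = 4 + 2*((-90936 + 232608)/(67923 + 199*(-176 + 33))) = 4 + 2*(141672/(67923 + 199*(-143))) = 4 + 2*(141672/(67923 - 28457)) = 4 + 2*(141672/39466) = 4 + 2*(141672*(1/39466)) = 4 + 2*(70836/19733) = 4 + 141672/19733 = 220604/19733 ≈ 11.179)
((75560 - 103885) + 134243)/(-85274) + O = ((75560 - 103885) + 134243)/(-85274) + 220604/19733 = (-28325 + 134243)*(-1/85274) + 220604/19733 = 105918*(-1/85274) + 220604/19733 = -52959/42637 + 220604/19733 = 170629649/17170529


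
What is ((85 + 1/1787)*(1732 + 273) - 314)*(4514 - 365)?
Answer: 1261256011938/1787 ≈ 7.0580e+8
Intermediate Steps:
((85 + 1/1787)*(1732 + 273) - 314)*(4514 - 365) = ((85 + 1/1787)*2005 - 314)*4149 = ((151896/1787)*2005 - 314)*4149 = (304551480/1787 - 314)*4149 = (303990362/1787)*4149 = 1261256011938/1787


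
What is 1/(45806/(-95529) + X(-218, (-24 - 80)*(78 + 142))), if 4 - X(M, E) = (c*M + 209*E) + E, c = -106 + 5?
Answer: 95529/456894717988 ≈ 2.0908e-7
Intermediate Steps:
c = -101
X(M, E) = 4 - 210*E + 101*M (X(M, E) = 4 - ((-101*M + 209*E) + E) = 4 - (-101*M + 210*E) = 4 + (-210*E + 101*M) = 4 - 210*E + 101*M)
1/(45806/(-95529) + X(-218, (-24 - 80)*(78 + 142))) = 1/(45806/(-95529) + (4 - 210*(-24 - 80)*(78 + 142) + 101*(-218))) = 1/(45806*(-1/95529) + (4 - (-21840)*220 - 22018)) = 1/(-45806/95529 + (4 - 210*(-22880) - 22018)) = 1/(-45806/95529 + (4 + 4804800 - 22018)) = 1/(-45806/95529 + 4782786) = 1/(456894717988/95529) = 95529/456894717988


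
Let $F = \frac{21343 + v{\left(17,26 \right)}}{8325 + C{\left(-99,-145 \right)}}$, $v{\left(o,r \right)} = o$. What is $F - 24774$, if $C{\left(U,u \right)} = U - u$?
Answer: $- \frac{207361794}{8371} \approx -24771.0$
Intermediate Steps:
$F = \frac{21360}{8371}$ ($F = \frac{21343 + 17}{8325 - -46} = \frac{21360}{8325 + \left(-99 + 145\right)} = \frac{21360}{8325 + 46} = \frac{21360}{8371} \approx 2.5517$)
$F - 24774 = \frac{21360}{8371} - 24774 = - \frac{207361794}{8371}$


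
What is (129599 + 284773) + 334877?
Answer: 749249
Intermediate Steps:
(129599 + 284773) + 334877 = 414372 + 334877 = 749249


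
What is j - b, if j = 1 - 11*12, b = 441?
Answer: -572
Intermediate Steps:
j = -131 (j = 1 - 132 = -131)
j - b = -131 - 1*441 = -131 - 441 = -572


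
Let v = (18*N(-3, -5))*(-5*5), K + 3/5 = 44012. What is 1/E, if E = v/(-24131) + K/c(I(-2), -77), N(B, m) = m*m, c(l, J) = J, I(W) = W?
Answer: -9290435/5305864217 ≈ -0.0017510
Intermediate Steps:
K = 220057/5 (K = -⅗ + 44012 = 220057/5 ≈ 44011.)
N(B, m) = m²
v = -11250 (v = (18*(-5)²)*(-5*5) = (18*25)*(-25) = 450*(-25) = -11250)
E = -5305864217/9290435 (E = -11250/(-24131) + (220057/5)/(-77) = -11250*(-1/24131) + (220057/5)*(-1/77) = 11250/24131 - 220057/385 = -5305864217/9290435 ≈ -571.11)
1/E = 1/(-5305864217/9290435) = -9290435/5305864217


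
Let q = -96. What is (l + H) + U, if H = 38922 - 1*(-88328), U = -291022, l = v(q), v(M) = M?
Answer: -163868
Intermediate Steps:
l = -96
H = 127250 (H = 38922 + 88328 = 127250)
(l + H) + U = (-96 + 127250) - 291022 = 127154 - 291022 = -163868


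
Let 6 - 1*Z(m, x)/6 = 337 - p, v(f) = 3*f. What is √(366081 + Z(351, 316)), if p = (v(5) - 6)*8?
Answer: 3*√40503 ≈ 603.76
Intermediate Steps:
p = 72 (p = (3*5 - 6)*8 = (15 - 6)*8 = 9*8 = 72)
Z(m, x) = -1554 (Z(m, x) = 36 - 6*(337 - 1*72) = 36 - 6*(337 - 72) = 36 - 6*265 = 36 - 1590 = -1554)
√(366081 + Z(351, 316)) = √(366081 - 1554) = √364527 = 3*√40503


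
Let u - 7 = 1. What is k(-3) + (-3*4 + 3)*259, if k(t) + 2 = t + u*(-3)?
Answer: -2360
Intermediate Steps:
u = 8 (u = 7 + 1 = 8)
k(t) = -26 + t (k(t) = -2 + (t + 8*(-3)) = -2 + (t - 24) = -2 + (-24 + t) = -26 + t)
k(-3) + (-3*4 + 3)*259 = (-26 - 3) + (-3*4 + 3)*259 = -29 + (-12 + 3)*259 = -29 - 9*259 = -29 - 2331 = -2360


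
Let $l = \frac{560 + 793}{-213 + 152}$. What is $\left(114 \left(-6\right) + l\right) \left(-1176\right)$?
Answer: $\frac{50658552}{61} \approx 8.3047 \cdot 10^{5}$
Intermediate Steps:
$l = - \frac{1353}{61}$ ($l = \frac{1353}{-61} = 1353 \left(- \frac{1}{61}\right) = - \frac{1353}{61} \approx -22.18$)
$\left(114 \left(-6\right) + l\right) \left(-1176\right) = \left(114 \left(-6\right) - \frac{1353}{61}\right) \left(-1176\right) = \left(-684 - \frac{1353}{61}\right) \left(-1176\right) = \left(- \frac{43077}{61}\right) \left(-1176\right) = \frac{50658552}{61}$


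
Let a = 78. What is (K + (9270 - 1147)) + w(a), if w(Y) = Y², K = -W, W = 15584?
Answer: -1377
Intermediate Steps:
K = -15584 (K = -1*15584 = -15584)
(K + (9270 - 1147)) + w(a) = (-15584 + (9270 - 1147)) + 78² = (-15584 + 8123) + 6084 = -7461 + 6084 = -1377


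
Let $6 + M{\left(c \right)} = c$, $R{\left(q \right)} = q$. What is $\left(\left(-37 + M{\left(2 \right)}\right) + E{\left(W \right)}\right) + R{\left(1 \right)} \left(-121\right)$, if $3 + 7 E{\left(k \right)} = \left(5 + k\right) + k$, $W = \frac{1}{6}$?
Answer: $- \frac{485}{3} \approx -161.67$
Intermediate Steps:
$M{\left(c \right)} = -6 + c$
$W = \frac{1}{6} \approx 0.16667$
$E{\left(k \right)} = \frac{2}{7} + \frac{2 k}{7}$ ($E{\left(k \right)} = - \frac{3}{7} + \frac{\left(5 + k\right) + k}{7} = - \frac{3}{7} + \frac{5 + 2 k}{7} = - \frac{3}{7} + \left(\frac{5}{7} + \frac{2 k}{7}\right) = \frac{2}{7} + \frac{2 k}{7}$)
$\left(\left(-37 + M{\left(2 \right)}\right) + E{\left(W \right)}\right) + R{\left(1 \right)} \left(-121\right) = \left(\left(-37 + \left(-6 + 2\right)\right) + \left(\frac{2}{7} + \frac{2}{7} \cdot \frac{1}{6}\right)\right) + 1 \left(-121\right) = \left(\left(-37 - 4\right) + \left(\frac{2}{7} + \frac{1}{21}\right)\right) - 121 = \left(-41 + \frac{1}{3}\right) - 121 = - \frac{122}{3} - 121 = - \frac{485}{3}$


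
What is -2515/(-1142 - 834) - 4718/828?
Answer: -1810087/409032 ≈ -4.4253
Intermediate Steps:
-2515/(-1142 - 834) - 4718/828 = -2515/(-1976) - 4718*1/828 = -2515*(-1/1976) - 2359/414 = 2515/1976 - 2359/414 = -1810087/409032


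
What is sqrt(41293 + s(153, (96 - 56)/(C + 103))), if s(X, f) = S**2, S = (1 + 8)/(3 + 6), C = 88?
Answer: sqrt(41294) ≈ 203.21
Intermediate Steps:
S = 1 (S = 9/9 = 9*(1/9) = 1)
s(X, f) = 1 (s(X, f) = 1**2 = 1)
sqrt(41293 + s(153, (96 - 56)/(C + 103))) = sqrt(41293 + 1) = sqrt(41294)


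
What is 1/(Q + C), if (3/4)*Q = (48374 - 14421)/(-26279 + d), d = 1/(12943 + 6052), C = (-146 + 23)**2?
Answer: 374377203/5663307766952 ≈ 6.6106e-5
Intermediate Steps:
C = 15129 (C = (-123)**2 = 15129)
d = 1/18995 ≈ 5.2645e-5
Q = -644937235/374377203 (Q = 4*((48374 - 14421)/(-26279 + 1/18995))/3 = 4*(33953/(-499169604/18995))/3 = 4*(33953*(-18995/499169604))/3 = (4/3)*(-644937235/499169604) = -644937235/374377203 ≈ -1.7227)
1/(Q + C) = 1/(-644937235/374377203 + 15129) = 1/(5663307766952/374377203) = 374377203/5663307766952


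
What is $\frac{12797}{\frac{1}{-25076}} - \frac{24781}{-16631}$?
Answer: $- \frac{5336847495151}{16631} \approx -3.209 \cdot 10^{8}$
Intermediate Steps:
$\frac{12797}{\frac{1}{-25076}} - \frac{24781}{-16631} = \frac{12797}{- \frac{1}{25076}} - - \frac{24781}{16631} = 12797 \left(-25076\right) + \frac{24781}{16631} = -320897572 + \frac{24781}{16631} = - \frac{5336847495151}{16631}$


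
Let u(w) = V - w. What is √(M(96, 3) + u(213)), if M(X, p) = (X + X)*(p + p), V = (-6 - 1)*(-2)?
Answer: √953 ≈ 30.871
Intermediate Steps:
V = 14 (V = -7*(-2) = 14)
u(w) = 14 - w
M(X, p) = 4*X*p (M(X, p) = (2*X)*(2*p) = 4*X*p)
√(M(96, 3) + u(213)) = √(4*96*3 + (14 - 1*213)) = √(1152 + (14 - 213)) = √(1152 - 199) = √953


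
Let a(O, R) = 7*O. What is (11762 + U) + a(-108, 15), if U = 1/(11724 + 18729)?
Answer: 335165719/30453 ≈ 11006.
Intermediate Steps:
U = 1/30453 ≈ 3.2838e-5
(11762 + U) + a(-108, 15) = (11762 + 1/30453) + 7*(-108) = 358188187/30453 - 756 = 335165719/30453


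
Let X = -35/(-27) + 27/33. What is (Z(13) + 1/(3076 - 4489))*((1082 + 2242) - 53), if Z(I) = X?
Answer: 322399573/46629 ≈ 6914.1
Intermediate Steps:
X = 628/297 (X = -35*(-1/27) + 27*(1/33) = 35/27 + 9/11 = 628/297 ≈ 2.1145)
Z(I) = 628/297
(Z(13) + 1/(3076 - 4489))*((1082 + 2242) - 53) = (628/297 + 1/(3076 - 4489))*((1082 + 2242) - 53) = (628/297 + 1/(-1413))*(3324 - 53) = (628/297 - 1/1413)*3271 = (98563/46629)*3271 = 322399573/46629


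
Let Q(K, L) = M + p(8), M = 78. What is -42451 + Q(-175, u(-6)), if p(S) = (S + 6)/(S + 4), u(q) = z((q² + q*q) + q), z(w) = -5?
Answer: -254231/6 ≈ -42372.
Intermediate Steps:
u(q) = -5
p(S) = (6 + S)/(4 + S)
Q(K, L) = 475/6 (Q(K, L) = 78 + (6 + 8)/(4 + 8) = 78 + 14/12 = 78 + (1/12)*14 = 78 + 7/6 = 475/6)
-42451 + Q(-175, u(-6)) = -42451 + 475/6 = -254231/6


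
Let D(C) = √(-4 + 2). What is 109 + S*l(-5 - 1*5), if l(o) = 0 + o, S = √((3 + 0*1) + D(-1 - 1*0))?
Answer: 109 - 10*√(3 + I*√2) ≈ 91.228 - 3.9788*I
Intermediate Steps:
D(C) = I*√2 (D(C) = √(-2) = I*√2)
S = √(3 + I*√2) (S = √((3 + 0*1) + I*√2) = √((3 + 0) + I*√2) = √(3 + I*√2) ≈ 1.7772 + 0.39788*I)
l(o) = o
109 + S*l(-5 - 1*5) = 109 + √(3 + I*√2)*(-5 - 1*5) = 109 + √(3 + I*√2)*(-5 - 5) = 109 + √(3 + I*√2)*(-10) = 109 - 10*√(3 + I*√2)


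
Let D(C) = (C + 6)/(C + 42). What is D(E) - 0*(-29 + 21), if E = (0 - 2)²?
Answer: 5/23 ≈ 0.21739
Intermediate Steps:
E = 4 (E = (-2)² = 4)
D(C) = (6 + C)/(42 + C)
D(E) - 0*(-29 + 21) = (6 + 4)/(42 + 4) - 0*(-29 + 21) = 10/46 - 0*(-8) = (1/46)*10 - 1*0 = 5/23 + 0 = 5/23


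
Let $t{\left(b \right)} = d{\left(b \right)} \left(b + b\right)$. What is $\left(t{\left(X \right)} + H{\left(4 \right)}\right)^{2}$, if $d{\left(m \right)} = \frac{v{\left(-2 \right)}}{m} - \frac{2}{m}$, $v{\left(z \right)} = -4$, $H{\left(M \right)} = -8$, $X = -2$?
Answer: $400$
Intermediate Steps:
$d{\left(m \right)} = - \frac{6}{m}$ ($d{\left(m \right)} = - \frac{4}{m} - \frac{2}{m} = - \frac{6}{m}$)
$t{\left(b \right)} = -12$ ($t{\left(b \right)} = - \frac{6}{b} \left(b + b\right) = - \frac{6}{b} 2 b = -12$)
$\left(t{\left(X \right)} + H{\left(4 \right)}\right)^{2} = \left(-12 - 8\right)^{2} = \left(-20\right)^{2} = 400$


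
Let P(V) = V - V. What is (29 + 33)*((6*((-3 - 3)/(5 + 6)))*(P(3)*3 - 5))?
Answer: 11160/11 ≈ 1014.5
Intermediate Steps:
P(V) = 0
(29 + 33)*((6*((-3 - 3)/(5 + 6)))*(P(3)*3 - 5)) = (29 + 33)*((6*((-3 - 3)/(5 + 6)))*(0*3 - 5)) = 62*((6*(-6/11))*(0 - 5)) = 62*((6*(-6*1/11))*(-5)) = 62*((6*(-6/11))*(-5)) = 62*(-36/11*(-5)) = 62*(180/11) = 11160/11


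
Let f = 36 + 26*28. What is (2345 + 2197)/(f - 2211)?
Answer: -4542/1447 ≈ -3.1389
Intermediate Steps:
f = 764 (f = 36 + 728 = 764)
(2345 + 2197)/(f - 2211) = (2345 + 2197)/(764 - 2211) = 4542/(-1447) = 4542*(-1/1447) = -4542/1447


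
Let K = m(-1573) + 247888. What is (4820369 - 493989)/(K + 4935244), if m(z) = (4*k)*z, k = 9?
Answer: 1081595/1281626 ≈ 0.84392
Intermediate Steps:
m(z) = 36*z (m(z) = (4*9)*z = 36*z)
K = 191260 (K = 36*(-1573) + 247888 = -56628 + 247888 = 191260)
(4820369 - 493989)/(K + 4935244) = (4820369 - 493989)/(191260 + 4935244) = 4326380/5126504 = 4326380*(1/5126504) = 1081595/1281626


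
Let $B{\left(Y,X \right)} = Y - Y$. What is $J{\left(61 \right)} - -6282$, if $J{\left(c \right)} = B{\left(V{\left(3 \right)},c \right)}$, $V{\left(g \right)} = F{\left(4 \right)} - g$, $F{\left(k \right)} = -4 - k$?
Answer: $6282$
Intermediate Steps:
$V{\left(g \right)} = -8 - g$ ($V{\left(g \right)} = \left(-4 - 4\right) - g = -8 - g$)
$B{\left(Y,X \right)} = 0$
$J{\left(c \right)} = 0$
$J{\left(61 \right)} - -6282 = 0 - -6282 = 0 + 6282 = 6282$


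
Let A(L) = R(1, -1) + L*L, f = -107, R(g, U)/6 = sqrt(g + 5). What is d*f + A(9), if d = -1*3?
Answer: 402 + 6*sqrt(6) ≈ 416.70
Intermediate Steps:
R(g, U) = 6*sqrt(5 + g) (R(g, U) = 6*sqrt(g + 5) = 6*sqrt(5 + g))
d = -3
A(L) = L**2 + 6*sqrt(6) (A(L) = 6*sqrt(5 + 1) + L*L = 6*sqrt(6) + L**2 = L**2 + 6*sqrt(6))
d*f + A(9) = -3*(-107) + (9**2 + 6*sqrt(6)) = 321 + (81 + 6*sqrt(6)) = 402 + 6*sqrt(6)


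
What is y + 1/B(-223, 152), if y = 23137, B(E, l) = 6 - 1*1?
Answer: 115686/5 ≈ 23137.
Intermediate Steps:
B(E, l) = 5 (B(E, l) = 6 - 1 = 5)
y + 1/B(-223, 152) = 23137 + 1/5 = 23137 + ⅕ = 115686/5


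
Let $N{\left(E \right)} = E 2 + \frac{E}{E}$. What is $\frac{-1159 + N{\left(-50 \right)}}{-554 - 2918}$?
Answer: $\frac{629}{1736} \approx 0.36233$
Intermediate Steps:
$N{\left(E \right)} = 1 + 2 E$ ($N{\left(E \right)} = 2 E + 1 = 1 + 2 E$)
$\frac{-1159 + N{\left(-50 \right)}}{-554 - 2918} = \frac{-1159 + \left(1 + 2 \left(-50\right)\right)}{-554 - 2918} = \frac{-1159 + \left(1 - 100\right)}{-3472} = \left(-1159 - 99\right) \left(- \frac{1}{3472}\right) = \left(-1258\right) \left(- \frac{1}{3472}\right) = \frac{629}{1736}$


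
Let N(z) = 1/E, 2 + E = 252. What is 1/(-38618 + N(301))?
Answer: -250/9654499 ≈ -2.5895e-5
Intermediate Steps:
E = 250 (E = -2 + 252 = 250)
N(z) = 1/250
1/(-38618 + N(301)) = 1/(-38618 + 1/250) = 1/(-9654499/250) = -250/9654499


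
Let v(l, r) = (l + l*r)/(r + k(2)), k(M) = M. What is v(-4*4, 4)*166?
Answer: -6640/3 ≈ -2213.3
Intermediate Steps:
v(l, r) = (l + l*r)/(2 + r) (v(l, r) = (l + l*r)/(r + 2) = (l + l*r)/(2 + r))
v(-4*4, 4)*166 = ((-4*4)*(1 + 4)/(2 + 4))*166 = -16*5/6*166 = -16*1/6*5*166 = -40/3*166 = -6640/3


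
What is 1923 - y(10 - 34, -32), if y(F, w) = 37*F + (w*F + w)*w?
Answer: 26363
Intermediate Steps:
y(F, w) = 37*F + w*(w + F*w) (y(F, w) = 37*F + (F*w + w)*w = 37*F + (w + F*w)*w = 37*F + w*(w + F*w))
1923 - y(10 - 34, -32) = 1923 - ((-32)² + 37*(10 - 34) + (10 - 34)*(-32)²) = 1923 - (1024 + 37*(-24) - 24*1024) = 1923 - (1024 - 888 - 24576) = 1923 - 1*(-24440) = 1923 + 24440 = 26363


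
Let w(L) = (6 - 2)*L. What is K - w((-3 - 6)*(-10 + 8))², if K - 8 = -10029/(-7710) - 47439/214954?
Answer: -714697555072/138107945 ≈ -5174.9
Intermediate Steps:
w(L) = 4*L
K = 1254031808/138107945 (K = 8 + (-10029/(-7710) - 47439/214954) = 8 + (-10029*(-1/7710) - 47439*1/214954) = 8 + (3343/2570 - 47439/214954) = 8 + 149168248/138107945 = 1254031808/138107945 ≈ 9.0801)
K - w((-3 - 6)*(-10 + 8))² = 1254031808/138107945 - (4*((-3 - 6)*(-10 + 8)))² = 1254031808/138107945 - (4*(-9*(-2)))² = 1254031808/138107945 - (4*18)² = 1254031808/138107945 - 1*72² = 1254031808/138107945 - 1*5184 = 1254031808/138107945 - 5184 = -714697555072/138107945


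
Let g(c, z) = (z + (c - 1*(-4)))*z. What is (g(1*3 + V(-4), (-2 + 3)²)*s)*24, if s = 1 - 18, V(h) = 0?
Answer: -3264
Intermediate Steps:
g(c, z) = z*(4 + c + z) (g(c, z) = (z + (c + 4))*z = (z + (4 + c))*z = (4 + c + z)*z = z*(4 + c + z))
s = -17
(g(1*3 + V(-4), (-2 + 3)²)*s)*24 = (((-2 + 3)²*(4 + (1*3 + 0) + (-2 + 3)²))*(-17))*24 = ((1²*(4 + (3 + 0) + 1²))*(-17))*24 = ((1*(4 + 3 + 1))*(-17))*24 = ((1*8)*(-17))*24 = (8*(-17))*24 = -136*24 = -3264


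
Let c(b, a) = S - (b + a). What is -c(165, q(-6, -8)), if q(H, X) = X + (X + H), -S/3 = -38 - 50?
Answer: -121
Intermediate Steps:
S = 264 (S = -3*(-38 - 50) = -3*(-88) = 264)
q(H, X) = H + 2*X (q(H, X) = X + (H + X) = H + 2*X)
c(b, a) = 264 - a - b (c(b, a) = 264 - (b + a) = 264 - (a + b) = 264 + (-a - b) = 264 - a - b)
-c(165, q(-6, -8)) = -(264 - (-6 + 2*(-8)) - 1*165) = -(264 - (-6 - 16) - 165) = -(264 - 1*(-22) - 165) = -(264 + 22 - 165) = -1*121 = -121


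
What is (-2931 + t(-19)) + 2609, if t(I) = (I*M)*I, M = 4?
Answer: 1122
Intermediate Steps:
t(I) = 4*I**2 (t(I) = (I*4)*I = (4*I)*I = 4*I**2)
(-2931 + t(-19)) + 2609 = (-2931 + 4*(-19)**2) + 2609 = (-2931 + 4*361) + 2609 = (-2931 + 1444) + 2609 = -1487 + 2609 = 1122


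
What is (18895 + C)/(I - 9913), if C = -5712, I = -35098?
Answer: -13183/45011 ≈ -0.29288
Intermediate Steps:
(18895 + C)/(I - 9913) = (18895 - 5712)/(-35098 - 9913) = 13183/(-45011) = 13183*(-1/45011) = -13183/45011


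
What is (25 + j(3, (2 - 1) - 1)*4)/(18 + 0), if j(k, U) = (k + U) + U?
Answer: 37/18 ≈ 2.0556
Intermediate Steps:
j(k, U) = k + 2*U (j(k, U) = (U + k) + U = k + 2*U)
(25 + j(3, (2 - 1) - 1)*4)/(18 + 0) = (25 + (3 + 2*((2 - 1) - 1))*4)/(18 + 0) = (25 + (3 + 2*(1 - 1))*4)/18 = (25 + (3 + 2*0)*4)/18 = (25 + (3 + 0)*4)/18 = (25 + 3*4)/18 = (25 + 12)/18 = (1/18)*37 = 37/18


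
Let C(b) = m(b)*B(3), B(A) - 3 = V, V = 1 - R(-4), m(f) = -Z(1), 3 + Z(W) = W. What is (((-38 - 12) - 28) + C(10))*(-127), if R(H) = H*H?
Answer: 12954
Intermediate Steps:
R(H) = H²
Z(W) = -3 + W
m(f) = 2 (m(f) = -(-3 + 1) = -1*(-2) = 2)
V = -15 (V = 1 - 1*(-4)² = 1 - 1*16 = 1 - 16 = -15)
B(A) = -12 (B(A) = 3 - 15 = -12)
C(b) = -24 (C(b) = 2*(-12) = -24)
(((-38 - 12) - 28) + C(10))*(-127) = (((-38 - 12) - 28) - 24)*(-127) = ((-50 - 28) - 24)*(-127) = (-78 - 24)*(-127) = -102*(-127) = 12954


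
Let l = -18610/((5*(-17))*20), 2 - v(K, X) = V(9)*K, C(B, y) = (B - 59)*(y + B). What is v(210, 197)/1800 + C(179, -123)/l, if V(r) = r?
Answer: 256600804/418725 ≈ 612.81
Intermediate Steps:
C(B, y) = (-59 + B)*(B + y)
v(K, X) = 2 - 9*K
l = 1861/170 (l = -18610/((-85*20)) = -18610/(-1700) = -18610*(-1/1700) = 1861/170 ≈ 10.947)
v(210, 197)/1800 + C(179, -123)/l = (2 - 9*210)/1800 + (179² - 59*179 - 59*(-123) + 179*(-123))/(1861/170) = (2 - 1890)*(1/1800) + (32041 - 10561 + 7257 - 22017)*(170/1861) = -1888*1/1800 + 6720*(170/1861) = -236/225 + 1142400/1861 = 256600804/418725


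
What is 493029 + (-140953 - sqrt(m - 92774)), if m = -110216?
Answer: 352076 - I*sqrt(202990) ≈ 3.5208e+5 - 450.54*I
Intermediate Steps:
493029 + (-140953 - sqrt(m - 92774)) = 493029 + (-140953 - sqrt(-110216 - 92774)) = 493029 + (-140953 - sqrt(-202990)) = 493029 + (-140953 - I*sqrt(202990)) = 352076 - I*sqrt(202990)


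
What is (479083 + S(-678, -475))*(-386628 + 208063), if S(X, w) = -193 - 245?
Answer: -85469244425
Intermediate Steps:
S(X, w) = -438
(479083 + S(-678, -475))*(-386628 + 208063) = (479083 - 438)*(-386628 + 208063) = 478645*(-178565) = -85469244425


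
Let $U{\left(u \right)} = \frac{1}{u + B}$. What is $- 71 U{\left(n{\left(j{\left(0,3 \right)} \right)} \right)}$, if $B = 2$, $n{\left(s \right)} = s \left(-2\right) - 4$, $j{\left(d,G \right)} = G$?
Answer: $\frac{71}{8} \approx 8.875$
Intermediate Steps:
$n{\left(s \right)} = -4 - 2 s$ ($n{\left(s \right)} = - 2 s - 4 = -4 - 2 s$)
$U{\left(u \right)} = \frac{1}{2 + u}$ ($U{\left(u \right)} = \frac{1}{u + 2} = \frac{1}{2 + u}$)
$- 71 U{\left(n{\left(j{\left(0,3 \right)} \right)} \right)} = - \frac{71}{2 - 10} = - \frac{71}{-8} = \left(-71\right) \left(- \frac{1}{8}\right) = \frac{71}{8}$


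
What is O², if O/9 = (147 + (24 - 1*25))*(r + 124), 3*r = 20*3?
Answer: 35802694656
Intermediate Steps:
r = 20 (r = (20*3)/3 = (⅓)*60 = 20)
O = 189216 (O = 9*((147 + (24 - 1*25))*(20 + 124)) = 9*((147 + (24 - 25))*144) = 9*((147 - 1)*144) = 9*(146*144) = 9*21024 = 189216)
O² = 189216² = 35802694656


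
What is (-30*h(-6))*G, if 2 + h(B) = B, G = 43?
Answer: 10320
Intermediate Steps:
h(B) = -2 + B
(-30*h(-6))*G = -30*(-2 - 6)*43 = -30*(-8)*43 = 240*43 = 10320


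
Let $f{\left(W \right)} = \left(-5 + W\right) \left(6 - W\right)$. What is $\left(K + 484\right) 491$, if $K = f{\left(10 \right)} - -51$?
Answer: $252865$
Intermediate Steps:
$K = 31$ ($K = \left(-30 - 10^{2} + 11 \cdot 10\right) - -51 = \left(-30 - 100 + 110\right) + 51 = -20 + 51 = 31$)
$\left(K + 484\right) 491 = \left(31 + 484\right) 491 = 515 \cdot 491 = 252865$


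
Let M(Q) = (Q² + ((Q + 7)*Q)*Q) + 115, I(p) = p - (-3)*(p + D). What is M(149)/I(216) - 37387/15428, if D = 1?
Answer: 7677790441/1910868 ≈ 4018.0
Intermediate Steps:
I(p) = 3 + 4*p (I(p) = p - (-3)*(p + 1) = p - (-3)*(1 + p) = p - (-3 - 3*p) = p + (3 + 3*p) = 3 + 4*p)
M(Q) = 115 + Q² + Q²*(7 + Q) (M(Q) = (Q² + ((7 + Q)*Q)*Q) + 115 = (Q² + (Q*(7 + Q))*Q) + 115 = (Q² + Q²*(7 + Q)) + 115 = 115 + Q² + Q²*(7 + Q))
M(149)/I(216) - 37387/15428 = (115 + 149³ + 8*149²)/(3 + 4*216) - 37387/15428 = (115 + 3307949 + 8*22201)/(3 + 864) - 37387*1/15428 = (115 + 3307949 + 177608)/867 - 5341/2204 = 3485672*(1/867) - 5341/2204 = 3485672/867 - 5341/2204 = 7677790441/1910868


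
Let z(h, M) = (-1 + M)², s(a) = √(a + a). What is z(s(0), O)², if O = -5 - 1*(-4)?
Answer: 16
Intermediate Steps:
s(a) = √2*√a (s(a) = √(2*a) = √2*√a)
O = -1 (O = -5 + 4 = -1)
z(s(0), O)² = ((-1 - 1)²)² = ((-2)²)² = 4² = 16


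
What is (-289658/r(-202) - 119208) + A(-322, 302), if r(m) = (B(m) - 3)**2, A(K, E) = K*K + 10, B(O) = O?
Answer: -652265508/42025 ≈ -15521.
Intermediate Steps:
A(K, E) = 10 + K**2 (A(K, E) = K**2 + 10 = 10 + K**2)
r(m) = (-3 + m)**2 (r(m) = (m - 3)**2 = (-3 + m)**2)
(-289658/r(-202) - 119208) + A(-322, 302) = (-289658/(-3 - 202)**2 - 119208) + (10 + (-322)**2) = (-289658/((-205)**2) - 119208) + (10 + 103684) = (-289658/42025 - 119208) + 103694 = -5010005858/42025 + 103694 = -652265508/42025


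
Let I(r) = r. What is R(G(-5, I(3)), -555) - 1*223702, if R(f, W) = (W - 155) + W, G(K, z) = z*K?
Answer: -224967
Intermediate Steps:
G(K, z) = K*z
R(f, W) = -155 + 2*W (R(f, W) = (-155 + W) + W = -155 + 2*W)
R(G(-5, I(3)), -555) - 1*223702 = (-155 + 2*(-555)) - 1*223702 = (-155 - 1110) - 223702 = -1265 - 223702 = -224967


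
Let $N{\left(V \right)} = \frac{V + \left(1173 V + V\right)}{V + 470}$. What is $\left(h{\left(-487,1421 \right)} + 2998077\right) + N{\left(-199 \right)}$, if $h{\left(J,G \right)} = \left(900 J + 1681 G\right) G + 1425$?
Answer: $\frac{751894502708}{271} \approx 2.7745 \cdot 10^{9}$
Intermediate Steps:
$h{\left(J,G \right)} = 1425 + G \left(900 J + 1681 G\right)$ ($h{\left(J,G \right)} = G \left(900 J + 1681 G\right) + 1425 = 1425 + G \left(900 J + 1681 G\right)$)
$N{\left(V \right)} = \frac{1175 V}{470 + V}$ ($N{\left(V \right)} = \frac{V + 1174 V}{470 + V} = \frac{1175 V}{470 + V}$)
$\left(h{\left(-487,1421 \right)} + 2998077\right) + N{\left(-199 \right)} = \left(\left(1425 + 1681 \cdot 1421^{2} + 900 \cdot 1421 \left(-487\right)\right) + 2998077\right) + 1175 \left(-199\right) \frac{1}{470 - 199} = \left(\left(1425 + 1681 \cdot 2019241 - 622824300\right) + 2998077\right) + 1175 \left(-199\right) \frac{1}{271} = \left(\left(1425 + 3394344121 - 622824300\right) + 2998077\right) + 1175 \left(-199\right) \frac{1}{271} = \left(2771521246 + 2998077\right) - \frac{233825}{271} = 2774519323 - \frac{233825}{271} = \frac{751894502708}{271}$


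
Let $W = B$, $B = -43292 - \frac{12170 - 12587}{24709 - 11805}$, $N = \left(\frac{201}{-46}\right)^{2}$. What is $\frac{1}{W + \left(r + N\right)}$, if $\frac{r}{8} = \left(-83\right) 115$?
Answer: $- \frac{6826216}{816639842613} \approx -8.3589 \cdot 10^{-6}$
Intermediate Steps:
$N = \frac{40401}{2116}$ ($N = \left(201 \left(- \frac{1}{46}\right)\right)^{2} = \left(- \frac{201}{46}\right)^{2} = \frac{40401}{2116} \approx 19.093$)
$r = -76360$ ($r = 8 \left(\left(-83\right) 115\right) = 8 \left(-9545\right) = -76360$)
$B = - \frac{558639551}{12904}$ ($B = -43292 - - \frac{417}{12904} = -43292 + \frac{417}{12904} = - \frac{558639551}{12904} \approx -43292.0$)
$W = - \frac{558639551}{12904} \approx -43292.0$
$\frac{1}{W + \left(r + N\right)} = \frac{1}{- \frac{558639551}{12904} + \left(-76360 + \frac{40401}{2116}\right)} = \frac{1}{- \frac{558639551}{12904} - \frac{161537359}{2116}} = \frac{1}{- \frac{816639842613}{6826216}} = - \frac{6826216}{816639842613}$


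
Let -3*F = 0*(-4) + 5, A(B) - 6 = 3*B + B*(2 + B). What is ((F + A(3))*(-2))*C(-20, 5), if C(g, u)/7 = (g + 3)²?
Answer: -343910/3 ≈ -1.1464e+5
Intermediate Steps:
C(g, u) = 7*(3 + g)² (C(g, u) = 7*(g + 3)² = 7*(3 + g)²)
A(B) = 6 + 3*B + B*(2 + B) (A(B) = 6 + (3*B + B*(2 + B)) = 6 + 3*B + B*(2 + B))
F = -5/3 (F = -(0*(-4) + 5)/3 = -(0 + 5)/3 = -⅓*5 = -5/3 ≈ -1.6667)
((F + A(3))*(-2))*C(-20, 5) = ((-5/3 + (6 + 3² + 5*3))*(-2))*(7*(3 - 20)²) = ((-5/3 + (6 + 9 + 15))*(-2))*(7*(-17)²) = ((-5/3 + 30)*(-2))*(7*289) = ((85/3)*(-2))*2023 = -170/3*2023 = -343910/3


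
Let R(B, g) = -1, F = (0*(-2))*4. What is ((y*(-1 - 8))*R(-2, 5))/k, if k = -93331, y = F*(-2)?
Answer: 0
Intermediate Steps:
F = 0 (F = 0*4 = 0)
y = 0 (y = 0*(-2) = 0)
((y*(-1 - 8))*R(-2, 5))/k = ((0*(-1 - 8))*(-1))/(-93331) = ((0*(-9))*(-1))*(-1/93331) = (0*(-1))*(-1/93331) = 0*(-1/93331) = 0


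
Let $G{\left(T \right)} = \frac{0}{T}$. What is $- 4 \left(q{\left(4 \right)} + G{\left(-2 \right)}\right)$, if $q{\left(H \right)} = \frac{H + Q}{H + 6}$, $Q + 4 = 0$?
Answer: $0$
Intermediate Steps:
$Q = -4$ ($Q = -4 + 0 = -4$)
$G{\left(T \right)} = 0$
$q{\left(H \right)} = \frac{-4 + H}{6 + H}$ ($q{\left(H \right)} = \frac{H - 4}{H + 6} = \frac{-4 + H}{6 + H}$)
$- 4 \left(q{\left(4 \right)} + G{\left(-2 \right)}\right) = - 4 \left(\frac{-4 + 4}{6 + 4} + 0\right) = - 4 \left(\frac{1}{10} \cdot 0 + 0\right) = - 4 \left(0 + 0\right) = \left(-4\right) 0 = 0$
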